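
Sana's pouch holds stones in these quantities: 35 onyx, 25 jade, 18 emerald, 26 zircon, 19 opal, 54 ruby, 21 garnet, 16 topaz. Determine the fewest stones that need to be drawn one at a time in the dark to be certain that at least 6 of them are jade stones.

195

In the worst case for collecting jade stones, every non-jade stone comes out first.
There are 35 + 18 + 26 + 19 + 54 + 21 + 16 = 189 non-jade stones altogether.
After those, each further stone must be jade, so 189 + 6 = 195 draws guarantee 6 jade stones.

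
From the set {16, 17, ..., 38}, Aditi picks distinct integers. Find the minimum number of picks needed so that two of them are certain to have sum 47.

16

Group the elements by complementary pair {x, 47−x}: {16,31}, {17,30}, {18,29}, …, giving 8 two-element pairs and 7 integers whose partner 47−x falls outside [16,38].
By pigeonhole, treating each of those 15 groups as a pigeonhole, one can pick one integer per group — 15 integers — with no two summing to 47.
The 16th integer lands in an occupied pair, forcing a sum of 47.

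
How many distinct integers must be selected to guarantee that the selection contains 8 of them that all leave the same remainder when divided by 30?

211

The 30 residue classes mod 30 are the pigeonholes.
With 210 integers one could put 7 in each residue class and have no class reach 8.
The 211th integer pushes some class to 8, so 30·7 + 1 = 211.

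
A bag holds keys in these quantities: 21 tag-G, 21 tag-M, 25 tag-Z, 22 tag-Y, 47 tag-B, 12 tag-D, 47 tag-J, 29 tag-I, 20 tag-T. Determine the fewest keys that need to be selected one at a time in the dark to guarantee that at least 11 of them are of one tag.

Pigeonhole: the 9 tags are the holes; the keys drawn are the pigeons.
To avoid 11 of any one tag, the worst case takes at most 10 of each tag.
That gives 10 + 10 + 10 + 10 + 10 + 10 + 10 + 10 + 10 = 90 keys with no tag reaching 11.
The next key forces some tag to 11, so 90 + 1 = 91.

91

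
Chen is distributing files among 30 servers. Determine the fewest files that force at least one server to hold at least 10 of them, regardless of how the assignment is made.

With 270 files one could put exactly 9 in each of the 30 servers, and no server would reach 10.
Pigeonhole: one more file must land in a server that already has 9, giving it 10.
So 30 × 9 + 1 = 271 files are required.

271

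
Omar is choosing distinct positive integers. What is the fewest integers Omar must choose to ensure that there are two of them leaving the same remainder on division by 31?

By the pigeonhole principle, the 31 residue classes mod 31 are the pigeonholes.
With 31 integers one could put 1 in each residue class and have no class reach 2.
The 32nd integer pushes some class to 2, so 31·1 + 1 = 32.

32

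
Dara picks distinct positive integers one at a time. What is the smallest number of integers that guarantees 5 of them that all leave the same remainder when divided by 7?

By the pigeonhole principle, the 7 residue classes mod 7 are the pigeonholes.
With 28 integers one could put 4 in each residue class and have no class reach 5.
The 29th integer pushes some class to 5, so 7·4 + 1 = 29.

29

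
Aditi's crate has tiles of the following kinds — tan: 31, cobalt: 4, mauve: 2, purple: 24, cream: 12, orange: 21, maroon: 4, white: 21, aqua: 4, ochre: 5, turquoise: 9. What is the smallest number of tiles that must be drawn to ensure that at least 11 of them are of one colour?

79

By pigeonhole, the 11 colours are the holes; the tiles drawn are the pigeons.
To avoid 11 of any one colour, the worst case takes at most 10 of each colour, or every tile of a colour that has fewer than 10.
That gives 10 + 4 + 2 + 10 + 10 + 10 + 4 + 10 + 4 + 5 + 9 = 78 tiles with no colour reaching 11.
The next tile forces some colour to 11, so 78 + 1 = 79.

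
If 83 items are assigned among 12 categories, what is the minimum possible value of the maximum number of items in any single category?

7

By pigeonhole, the 12 categories are the holes and the 83 items are the pigeons.
If every category held at most 6 items, the total would be at most 12 × 6 = 72, which is less than 83.
So some category holds at least ⌈83/12⌉ = 7 items.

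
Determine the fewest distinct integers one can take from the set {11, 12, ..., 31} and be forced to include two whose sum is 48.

15

Two chosen integers sum to 48 exactly when both halves of some pair {x, 48−x} with 17 ≤ x ≤ 48−x ≤ 31 are chosen — 7 such pairs.
The remaining 7 elements (those with no distinct partner in range) can never complete a 48-sum, so the worst case takes all of them and one from each pair: 7 + 7 = 14.
By pigeonhole, the 15th integer has to be the second member of some pair, so 14 + 1 = 15.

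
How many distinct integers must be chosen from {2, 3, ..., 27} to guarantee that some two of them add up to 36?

A set avoiding the sum 36 can contain at most one of each pair {x, 36−x}, plus the 8 elements whose complement lies outside the range or equal to its own complement.
The integers 2, …, 18 (17 of them) are such a set: any two sum to at least 2+3 = 5 and at most 17+18 = 35 < 36.
Any 18th integer completes one of the 9 pairs, so 18 choices force a sum of 36.

18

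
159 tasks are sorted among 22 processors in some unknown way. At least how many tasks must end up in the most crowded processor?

The 22 processors are the holes and the 159 tasks are the pigeons.
If every processor held at most 7 tasks, the total would be at most 22 × 7 = 154, which is less than 159.
So some processor holds at least ⌈159/22⌉ = 8 tasks.

8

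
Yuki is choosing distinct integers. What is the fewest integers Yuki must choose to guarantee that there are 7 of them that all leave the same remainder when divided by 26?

157

By the pigeonhole principle, the 26 residue classes mod 26 are the pigeonholes.
With 156 integers one could put 6 in each residue class and have no class reach 7.
The 157th integer pushes some class to 7, so 26·6 + 1 = 157.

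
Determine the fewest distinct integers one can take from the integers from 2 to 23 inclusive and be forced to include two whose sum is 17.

A set avoiding the sum 17 can contain at most one of each pair {x, 17−x}, plus the 8 elements whose complement lies outside the range.
The integers 9, …, 23 (15 of them) are such a set: any two sum to at least 9+10 = 19 > 17.
Any 16th integer completes one of the 7 pairs, so 16 choices force a sum of 17.

16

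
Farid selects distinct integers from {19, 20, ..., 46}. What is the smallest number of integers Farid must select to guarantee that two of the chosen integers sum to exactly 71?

Group the elements by complementary pair {x, 71−x}: {25,46}, {26,45}, {27,44}, …, giving 11 two-element pairs and 6 integers whose partner 71−x falls outside [19,46].
Treating each of those 17 groups as a pigeonhole, one can pick one integer per group — 17 integers — with no two summing to 71.
The 18th integer lands in an occupied pair, forcing a sum of 71.

18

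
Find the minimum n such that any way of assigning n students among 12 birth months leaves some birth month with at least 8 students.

With 84 students one could put exactly 7 in each of the 12 birth months, and no birth month would reach 8.
By the pigeonhole principle, one more student must land in a birth month that already has 7, giving it 8.
So 12 × 7 + 1 = 85 students are required.

85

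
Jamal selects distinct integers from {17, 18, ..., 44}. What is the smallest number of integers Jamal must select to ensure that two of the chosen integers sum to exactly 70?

A set avoiding the sum 70 can contain at most one of each pair {x, 70−x}, plus the 10 elements whose complement lies outside the range or equal to its own complement.
The integers 17, …, 35 (19 of them) are such a set: any two sum to at least 17+18 = 35 and at most 34+35 = 69 < 70.
By the pigeonhole principle, any 20th integer completes one of the 9 pairs, so 20 choices force a sum of 70.

20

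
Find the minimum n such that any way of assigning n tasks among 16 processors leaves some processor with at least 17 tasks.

257

With 256 tasks one could put exactly 16 in each of the 16 processors, and no processor would reach 17.
Pigeonhole: one more task must land in a processor that already has 16, giving it 17.
So 16 × 16 + 1 = 257 tasks are required.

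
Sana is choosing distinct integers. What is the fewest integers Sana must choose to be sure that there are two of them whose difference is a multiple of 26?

27

Integers whose pairwise differences are multiples of 26 are exactly those sharing a remainder mod 26. By the pigeonhole principle, the 26 residue classes mod 26 are the pigeonholes.
With 26 integers one could put 1 in each residue class and have no class reach 2.
The 27th integer pushes some class to 2, so 26·1 + 1 = 27.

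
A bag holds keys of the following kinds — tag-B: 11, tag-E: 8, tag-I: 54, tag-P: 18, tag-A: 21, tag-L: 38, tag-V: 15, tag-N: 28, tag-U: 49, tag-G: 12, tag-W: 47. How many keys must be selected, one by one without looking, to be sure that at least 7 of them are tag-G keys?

In the worst case for collecting tag-G keys, every non-tag-G key comes out first.
There are 11 + 8 + 54 + 18 + 21 + 38 + 15 + 28 + 49 + 47 = 289 non-tag-G keys altogether.
After those, each further key must be tag-G, so 289 + 7 = 296 draws guarantee 7 tag-G keys.

296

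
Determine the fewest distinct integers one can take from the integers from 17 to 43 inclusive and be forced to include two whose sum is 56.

17

Group the elements by complementary pair {x, 56−x}: {17,39}, {18,38}, {19,37}, …, giving 11 two-element pairs, the single value 28 (it cannot pair with itself since the integers are distinct), and 4 integers whose partner 56−x falls outside [17,43].
Treating each of those 16 groups as a pigeonhole, one can pick one integer per group — 16 integers — with no two summing to 56.
The 17th integer lands in an occupied pair, forcing a sum of 56.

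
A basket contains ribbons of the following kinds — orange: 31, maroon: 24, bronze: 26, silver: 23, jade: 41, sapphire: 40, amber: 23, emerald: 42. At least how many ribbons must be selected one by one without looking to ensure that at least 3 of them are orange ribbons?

In the worst case for collecting orange ribbons, every non-orange ribbon comes out first.
There are 24 + 26 + 23 + 41 + 40 + 23 + 42 = 219 non-orange ribbons altogether.
After those, each further ribbon must be orange, so 219 + 3 = 222 draws guarantee 3 orange ribbons.

222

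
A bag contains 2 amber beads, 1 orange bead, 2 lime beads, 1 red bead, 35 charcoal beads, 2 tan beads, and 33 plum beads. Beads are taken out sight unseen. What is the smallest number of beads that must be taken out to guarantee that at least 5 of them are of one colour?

The 7 colours are the holes; the beads drawn are the pigeons.
To avoid 5 of any one colour, the worst case takes at most 4 of each colour, or every bead of a colour that has fewer than 4.
That gives 2 + 1 + 2 + 1 + 4 + 2 + 4 = 16 beads with no colour reaching 5.
The next bead forces some colour to 5, so 16 + 1 = 17.

17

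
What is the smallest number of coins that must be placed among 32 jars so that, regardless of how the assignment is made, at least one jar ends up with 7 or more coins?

With 192 coins one could put exactly 6 in each of the 32 jars, and no jar would reach 7.
By pigeonhole, one more coin must land in a jar that already has 6, giving it 7.
So 32 × 6 + 1 = 193 coins are required.

193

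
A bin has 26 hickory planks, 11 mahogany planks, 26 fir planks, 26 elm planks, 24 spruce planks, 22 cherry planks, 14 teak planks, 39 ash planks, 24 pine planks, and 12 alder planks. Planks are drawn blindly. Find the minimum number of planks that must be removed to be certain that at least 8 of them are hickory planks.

In the worst case for collecting hickory planks, every non-hickory plank comes out first.
There are 11 + 26 + 26 + 24 + 22 + 14 + 39 + 24 + 12 = 198 non-hickory planks altogether.
After those, each further plank must be hickory, so 198 + 8 = 206 draws guarantee 8 hickory planks.

206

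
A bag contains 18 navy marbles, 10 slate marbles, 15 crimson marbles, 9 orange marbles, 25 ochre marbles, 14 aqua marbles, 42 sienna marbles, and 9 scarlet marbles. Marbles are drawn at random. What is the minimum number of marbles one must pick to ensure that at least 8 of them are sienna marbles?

In the worst case for collecting sienna marbles, every non-sienna marble comes out first.
There are 18 + 10 + 15 + 9 + 25 + 14 + 9 = 100 non-sienna marbles altogether.
After those, each further marble must be sienna, so 100 + 8 = 108 draws guarantee 8 sienna marbles.

108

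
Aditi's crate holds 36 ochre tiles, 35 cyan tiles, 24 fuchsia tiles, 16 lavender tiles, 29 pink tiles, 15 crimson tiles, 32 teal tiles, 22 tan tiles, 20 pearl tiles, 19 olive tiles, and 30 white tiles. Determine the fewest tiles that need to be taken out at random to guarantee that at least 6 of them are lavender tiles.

In the worst case for collecting lavender tiles, every non-lavender tile comes out first.
There are 36 + 35 + 24 + 29 + 15 + 32 + 22 + 20 + 19 + 30 = 262 non-lavender tiles altogether.
After those, each further tile must be lavender, so 262 + 6 = 268 draws guarantee 6 lavender tiles.

268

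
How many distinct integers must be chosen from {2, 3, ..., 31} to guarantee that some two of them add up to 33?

16

Group the elements by complementary pair {x, 33−x}: {2,31}, {3,30}, {4,29}, …, giving 15 two-element pairs.
By the pigeonhole principle, treating each of those 15 groups as a pigeonhole, one can pick one integer per group — 15 integers — with no two summing to 33.
The 16th integer lands in an occupied pair, forcing a sum of 33.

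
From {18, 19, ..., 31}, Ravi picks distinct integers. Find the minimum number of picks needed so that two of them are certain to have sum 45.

10

Two chosen integers sum to 45 exactly when both halves of some pair {x, 45−x} with 18 ≤ x ≤ 45−x ≤ 27 are chosen — 5 such pairs.
The remaining 4 elements (those with no distinct partner in range) can never complete a 45-sum, so the worst case takes all of them and one from each pair: 4 + 5 = 9.
The 10th integer has to be the second member of some pair, so 9 + 1 = 10.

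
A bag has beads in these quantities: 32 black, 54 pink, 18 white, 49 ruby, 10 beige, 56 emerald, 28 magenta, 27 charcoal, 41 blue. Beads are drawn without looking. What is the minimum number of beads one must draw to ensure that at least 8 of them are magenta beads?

295

In the worst case for collecting magenta beads, every non-magenta bead comes out first.
There are 32 + 54 + 18 + 49 + 10 + 56 + 27 + 41 = 287 non-magenta beads altogether.
After those, each further bead must be magenta, so 287 + 8 = 295 draws guarantee 8 magenta beads.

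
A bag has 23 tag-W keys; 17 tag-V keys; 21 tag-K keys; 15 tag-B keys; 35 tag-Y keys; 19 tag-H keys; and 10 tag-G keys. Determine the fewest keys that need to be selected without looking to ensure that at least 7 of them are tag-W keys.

In the worst case for collecting tag-W keys, every non-tag-W key comes out first.
There are 17 + 21 + 15 + 35 + 19 + 10 = 117 non-tag-W keys altogether.
After those, each further key must be tag-W, so 117 + 7 = 124 draws guarantee 7 tag-W keys.

124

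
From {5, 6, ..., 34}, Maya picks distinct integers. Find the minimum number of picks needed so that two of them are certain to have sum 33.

A set avoiding the sum 33 can contain at most one of each pair {x, 33−x}, plus the 6 elements whose complement lies outside the range.
The integers 17, …, 34 (18 of them) are such a set: any two sum to at least 17+18 = 35 > 33.
Pigeonhole: any 19th integer completes one of the 12 pairs, so 19 choices force a sum of 33.

19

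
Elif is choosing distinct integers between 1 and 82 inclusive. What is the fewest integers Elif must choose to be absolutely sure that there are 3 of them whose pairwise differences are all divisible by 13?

27

Integers whose pairwise differences are multiples of 13 are exactly those sharing a remainder mod 13. The 13 residue classes mod 13 are the pigeonholes.
With 26 integers one could put 2 in each residue class and have no class reach 3.
The 27th integer pushes some class to 3, so 13·2 + 1 = 27.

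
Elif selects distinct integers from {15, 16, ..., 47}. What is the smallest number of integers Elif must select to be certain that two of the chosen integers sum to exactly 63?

Group the elements by complementary pair {x, 63−x}: {16,47}, {17,46}, {18,45}, …, giving 16 two-element pairs and 1 integer whose partner 63−x falls outside [15,47].
Treating each of those 17 groups as a pigeonhole, one can pick one integer per group — 17 integers — with no two summing to 63.
The 18th integer lands in an occupied pair, forcing a sum of 63.

18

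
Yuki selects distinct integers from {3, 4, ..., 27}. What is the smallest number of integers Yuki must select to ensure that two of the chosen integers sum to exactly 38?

Group the elements by complementary pair {x, 38−x}: {11,27}, {12,26}, {13,25}, …, giving 8 two-element pairs; the single value 19 (it cannot pair with itself since the integers are distinct); and 8 integers whose partner 38−x falls outside [3,27].
Treating each of those 17 groups as a pigeonhole, one can pick one integer per group — 17 integers — with no two summing to 38.
The 18th integer lands in an occupied pair, forcing a sum of 38.

18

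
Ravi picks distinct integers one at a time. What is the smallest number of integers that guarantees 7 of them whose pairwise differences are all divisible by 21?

127

Integers whose pairwise differences are multiples of 21 are exactly those sharing a remainder mod 21. The 21 residue classes mod 21 are the pigeonholes.
With 126 integers one could put 6 in each residue class and have no class reach 7.
The 127th integer pushes some class to 7, so 21·6 + 1 = 127.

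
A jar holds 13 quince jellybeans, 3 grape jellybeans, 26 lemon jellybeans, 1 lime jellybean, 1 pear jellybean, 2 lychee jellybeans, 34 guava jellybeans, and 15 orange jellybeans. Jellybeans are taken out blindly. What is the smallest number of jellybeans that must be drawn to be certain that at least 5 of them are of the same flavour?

An adversary could hand out at most 4 jellybeans per flavour (4 flavours run out sooner): 4 + 3 + 4 + 1 + 1 + 2 + 4 + 4 = 23 jellybeans and still no flavour has 5.
One more jellybean lands in a flavour already at 4, so 24 draws are enough and 23 are not.

24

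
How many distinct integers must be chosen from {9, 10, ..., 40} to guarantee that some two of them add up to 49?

17

Two chosen integers sum to 49 exactly when both halves of some pair {x, 49−x} with 9 ≤ x ≤ 49−x ≤ 40 are chosen — 16 such pairs.
Every element belongs to one of those pairs, so the worst case picks one from each: 16 integers.
The 17th integer has to be the second member of some pair, so 16 + 1 = 17.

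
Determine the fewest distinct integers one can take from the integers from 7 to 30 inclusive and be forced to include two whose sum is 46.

18

A set avoiding the sum 46 can contain at most one of each pair {x, 46−x}, plus the 10 elements whose complement lies outside the range or equal to its own complement.
The integers 7, …, 23 (17 of them) are such a set: any two sum to at least 7+8 = 15 and at most 22+23 = 45 < 46.
Pigeonhole: any 18th integer completes one of the 7 pairs, so 18 choices force a sum of 46.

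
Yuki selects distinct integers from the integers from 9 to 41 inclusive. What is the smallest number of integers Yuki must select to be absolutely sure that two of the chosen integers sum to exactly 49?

18

A set avoiding the sum 49 can contain at most one of each pair {x, 49−x}, plus the 1 element whose complement lies outside the range.
The integers 25, …, 41 (17 of them) are such a set: any two sum to at least 25+26 = 51 > 49.
Any 18th integer completes one of the 16 pairs, so 18 choices force a sum of 49.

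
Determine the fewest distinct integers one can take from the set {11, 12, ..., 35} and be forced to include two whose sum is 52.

Two chosen integers sum to 52 exactly when both halves of some pair {x, 52−x} with 17 ≤ x ≤ 52−x ≤ 35 are chosen — 9 such pairs.
The remaining 7 elements (those with no distinct partner in range) can never complete a 52-sum, so the worst case takes all of them and one from each pair: 7 + 9 = 16.
The 17th integer has to be the second member of some pair, so 16 + 1 = 17.

17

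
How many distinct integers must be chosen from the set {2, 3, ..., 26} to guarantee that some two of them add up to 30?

15

Two chosen integers sum to 30 exactly when both halves of some pair {x, 30−x} with 4 ≤ x ≤ 30−x ≤ 26 are chosen — 11 such pairs.
The remaining 3 elements (those with no distinct partner in range) can never complete a 30-sum, so the worst case takes all of them and one from each pair: 3 + 11 = 14.
The 15th integer has to be the second member of some pair, so 14 + 1 = 15.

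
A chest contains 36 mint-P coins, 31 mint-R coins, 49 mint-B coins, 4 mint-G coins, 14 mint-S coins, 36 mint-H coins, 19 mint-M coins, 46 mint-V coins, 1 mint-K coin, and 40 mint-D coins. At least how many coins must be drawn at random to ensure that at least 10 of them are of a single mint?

By the pigeonhole principle, put each drawn coin into a box by mint. The largest draw with every box below 10 takes min(count, 9) from each mint; mints with fewer than 9 contribute all they have.
Σ min(cᵢ, 9) = 9 + 9 + 9 + 4 + 9 + 9 + 9 + 9 + 1 + 9 = 77.
Draw number 77 + 1 = 78 must push one box to 10.

78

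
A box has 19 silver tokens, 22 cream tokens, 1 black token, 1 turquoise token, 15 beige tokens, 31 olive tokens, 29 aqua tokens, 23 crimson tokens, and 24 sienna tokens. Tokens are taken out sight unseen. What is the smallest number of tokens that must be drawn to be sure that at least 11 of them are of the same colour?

By pigeonhole, the 9 colours are the holes; the tokens drawn are the pigeons.
To avoid 11 of any one colour, the worst case takes at most 10 of each colour, or every token of a colour that has fewer than 10.
That gives 10 + 10 + 1 + 1 + 10 + 10 + 10 + 10 + 10 = 72 tokens with no colour reaching 11.
The next token forces some colour to 11, so 72 + 1 = 73.

73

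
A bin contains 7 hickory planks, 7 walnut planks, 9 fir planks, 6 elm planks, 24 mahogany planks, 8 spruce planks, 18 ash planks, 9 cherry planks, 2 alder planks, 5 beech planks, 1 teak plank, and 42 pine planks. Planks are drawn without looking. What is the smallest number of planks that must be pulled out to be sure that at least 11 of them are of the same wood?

85

Put each drawn plank into a box by wood. The largest draw with every box below 11 takes min(count, 10) from each wood; woods with fewer than 10 contribute all they have.
Σ min(cᵢ, 10) = 7 + 7 + 9 + 6 + 10 + 8 + 10 + 9 + 2 + 5 + 1 + 10 = 84.
Draw number 84 + 1 = 85 must push one box to 11.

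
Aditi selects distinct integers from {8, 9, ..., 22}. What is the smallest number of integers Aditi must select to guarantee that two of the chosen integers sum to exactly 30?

9

A set avoiding the sum 30 can contain at most one of each pair {x, 30−x}, plus the 1 element equal to its own complement.
The integers 15, …, 22 (8 of them) are such a set: any two sum to at least 15+16 = 31 > 30.
Pigeonhole: any 9th integer completes one of the 7 pairs, so 9 choices force a sum of 30.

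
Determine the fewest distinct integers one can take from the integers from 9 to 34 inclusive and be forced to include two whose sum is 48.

Group the elements by complementary pair {x, 48−x}: {14,34}, {15,33}, {16,32}, …, giving 10 two-element pairs, the single value 24 (it cannot pair with itself since the integers are distinct), and 5 integers whose partner 48−x falls outside [9,34].
By pigeonhole, treating each of those 16 groups as a pigeonhole, one can pick one integer per group — 16 integers — with no two summing to 48.
The 17th integer lands in an occupied pair, forcing a sum of 48.

17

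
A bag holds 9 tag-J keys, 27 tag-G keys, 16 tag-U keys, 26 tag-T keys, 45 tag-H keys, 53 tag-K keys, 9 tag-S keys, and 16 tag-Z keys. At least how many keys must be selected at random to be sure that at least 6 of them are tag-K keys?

154

In the worst case for collecting tag-K keys, every non-tag-K key comes out first.
There are 9 + 27 + 16 + 26 + 45 + 9 + 16 = 148 non-tag-K keys altogether.
After those, each further key must be tag-K, so 148 + 6 = 154 draws guarantee 6 tag-K keys.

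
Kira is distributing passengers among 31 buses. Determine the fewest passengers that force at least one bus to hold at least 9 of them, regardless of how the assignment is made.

249

With 248 passengers one could put exactly 8 in each of the 31 buses, and no bus would reach 9.
Pigeonhole: one more passenger must land in a bus that already has 8, giving it 9.
So 31 × 8 + 1 = 249 passengers are required.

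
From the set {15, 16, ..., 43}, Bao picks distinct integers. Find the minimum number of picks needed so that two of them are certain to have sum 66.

20

Group the elements by complementary pair {x, 66−x}: {23,43}, {24,42}, {25,41}, …, giving 10 two-element pairs, the single value 33 (it cannot pair with itself since the integers are distinct), and 8 integers whose partner 66−x falls outside [15,43].
By pigeonhole, treating each of those 19 groups as a pigeonhole, one can pick one integer per group — 19 integers — with no two summing to 66.
The 20th integer lands in an occupied pair, forcing a sum of 66.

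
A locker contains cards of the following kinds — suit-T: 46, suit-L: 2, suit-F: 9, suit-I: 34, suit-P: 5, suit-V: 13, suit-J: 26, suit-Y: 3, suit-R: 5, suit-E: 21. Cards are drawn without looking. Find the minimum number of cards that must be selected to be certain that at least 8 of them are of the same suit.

58

An adversary could hand out at most 7 cards per suit (4 suits run out sooner): 7 + 2 + 7 + 7 + 5 + 7 + 7 + 3 + 5 + 7 = 57 cards and still no suit has 8.
One more card lands in a suit already at 7, so 58 draws are enough and 57 are not.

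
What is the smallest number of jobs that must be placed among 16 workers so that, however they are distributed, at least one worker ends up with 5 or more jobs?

With 64 jobs one could put exactly 4 in each of the 16 workers, and no worker would reach 5.
By the pigeonhole principle, one more job must land in a worker that already has 4, giving it 5.
So 16 × 4 + 1 = 65 jobs are required.

65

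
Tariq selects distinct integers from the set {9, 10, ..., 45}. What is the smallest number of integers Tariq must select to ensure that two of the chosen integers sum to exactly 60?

Group the elements by complementary pair {x, 60−x}: {15,45}, {16,44}, {17,43}, …, giving 15 two-element pairs, the single value 30 (it cannot pair with itself since the integers are distinct), and 6 integers whose partner 60−x falls outside [9,45].
Pigeonhole: treating each of those 22 groups as a pigeonhole, one can pick one integer per group — 22 integers — with no two summing to 60.
The 23rd integer lands in an occupied pair, forcing a sum of 60.

23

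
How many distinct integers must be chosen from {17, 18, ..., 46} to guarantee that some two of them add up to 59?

18

Two chosen integers sum to 59 exactly when both halves of some pair {x, 59−x} with 17 ≤ x ≤ 59−x ≤ 42 are chosen — 13 such pairs.
The remaining 4 elements (those with no distinct partner in range) can never complete a 59-sum, so the worst case takes all of them and one from each pair: 4 + 13 = 17.
Pigeonhole: the 18th integer has to be the second member of some pair, so 17 + 1 = 18.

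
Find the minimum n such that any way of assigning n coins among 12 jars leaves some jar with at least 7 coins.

With 72 coins one could put exactly 6 in each of the 12 jars, and no jar would reach 7.
By pigeonhole, one more coin must land in a jar that already has 6, giving it 7.
So 12 × 6 + 1 = 73 coins are required.

73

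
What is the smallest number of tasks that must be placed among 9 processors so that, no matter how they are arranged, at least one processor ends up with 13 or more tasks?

With 108 tasks one could put exactly 12 in each of the 9 processors, and no processor would reach 13.
One more task must land in a processor that already has 12, giving it 13.
So 9 × 12 + 1 = 109 tasks are required.

109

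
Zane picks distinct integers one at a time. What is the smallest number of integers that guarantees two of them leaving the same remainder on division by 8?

9

By pigeonhole, the 8 residue classes mod 8 are the pigeonholes.
With 8 integers one could put 1 in each residue class and have no class reach 2.
The 9th integer pushes some class to 2, so 8·1 + 1 = 9.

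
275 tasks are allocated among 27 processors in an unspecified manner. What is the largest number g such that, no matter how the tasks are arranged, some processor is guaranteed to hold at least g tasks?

The 27 processors are the holes and the 275 tasks are the pigeons.
If every processor held at most 10 tasks, the total would be at most 27 × 10 = 270, which is less than 275.
So some processor holds at least ⌈275/27⌉ = 11 tasks.

11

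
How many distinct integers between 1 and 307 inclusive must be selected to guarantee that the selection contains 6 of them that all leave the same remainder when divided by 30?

By the pigeonhole principle, the 30 residue classes mod 30 are the pigeonholes.
With 150 integers one could put 5 in each residue class and have no class reach 6.
The 151st integer pushes some class to 6, so 30·5 + 1 = 151.

151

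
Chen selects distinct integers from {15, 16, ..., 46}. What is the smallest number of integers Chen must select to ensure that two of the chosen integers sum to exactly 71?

22

Two chosen integers sum to 71 exactly when both halves of some pair {x, 71−x} with 25 ≤ x ≤ 71−x ≤ 46 are chosen — 11 such pairs.
The remaining 10 elements (those with no distinct partner in range) can never complete a 71-sum, so the worst case takes all of them and one from each pair: 10 + 11 = 21.
The 22nd integer has to be the second member of some pair, so 21 + 1 = 22.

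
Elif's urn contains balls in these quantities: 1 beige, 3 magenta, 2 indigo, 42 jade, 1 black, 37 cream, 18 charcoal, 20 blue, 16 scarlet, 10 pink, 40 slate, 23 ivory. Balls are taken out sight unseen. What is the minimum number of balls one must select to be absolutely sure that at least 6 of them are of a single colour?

48

An adversary could hand out at most 5 balls per colour (4 colours run out sooner): 1 + 3 + 2 + 5 + 1 + 5 + 5 + 5 + 5 + 5 + 5 + 5 = 47 balls and still no colour has 6.
One more ball lands in a colour already at 5, so 48 draws are enough and 47 are not.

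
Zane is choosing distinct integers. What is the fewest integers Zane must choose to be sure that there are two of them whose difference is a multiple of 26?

27

Integers whose pairwise differences are multiples of 26 are exactly those sharing a remainder mod 26. By pigeonhole, the 26 residue classes mod 26 are the pigeonholes.
With 26 integers one could put 1 in each residue class and have no class reach 2.
The 27th integer pushes some class to 2, so 26·1 + 1 = 27.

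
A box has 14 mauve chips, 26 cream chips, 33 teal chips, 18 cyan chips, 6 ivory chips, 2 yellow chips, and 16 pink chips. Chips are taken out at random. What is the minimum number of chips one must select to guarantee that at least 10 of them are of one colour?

Pigeonhole: put each drawn chip into a box by colour. The largest draw with every box below 10 takes min(count, 9) from each colour; colours with fewer than 9 contribute all they have.
Σ min(cᵢ, 9) = 9 + 9 + 9 + 9 + 6 + 2 + 9 = 53.
Draw number 53 + 1 = 54 must push one box to 10.

54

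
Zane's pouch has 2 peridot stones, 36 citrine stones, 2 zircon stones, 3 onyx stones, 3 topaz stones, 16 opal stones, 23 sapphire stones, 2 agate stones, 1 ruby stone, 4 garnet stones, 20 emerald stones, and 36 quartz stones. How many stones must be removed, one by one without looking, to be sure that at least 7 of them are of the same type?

By the pigeonhole principle, the 12 types are the holes; the stones drawn are the pigeons.
To avoid 7 of any one type, the worst case takes at most 6 of each type, or every stone of a type that has fewer than 6.
That gives 2 + 6 + 2 + 3 + 3 + 6 + 6 + 2 + 1 + 4 + 6 + 6 = 47 stones with no type reaching 7.
The next stone forces some type to 7, so 47 + 1 = 48.

48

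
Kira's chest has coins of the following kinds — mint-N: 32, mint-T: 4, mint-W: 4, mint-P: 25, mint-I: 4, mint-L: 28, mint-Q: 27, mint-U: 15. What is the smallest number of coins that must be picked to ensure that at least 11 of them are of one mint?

63

The 8 mints are the holes; the coins drawn are the pigeons.
To avoid 11 of any one mint, the worst case takes at most 10 of each mint, or every coin of a mint that has fewer than 10.
That gives 10 + 4 + 4 + 10 + 4 + 10 + 10 + 10 = 62 coins with no mint reaching 11.
The next coin forces some mint to 11, so 62 + 1 = 63.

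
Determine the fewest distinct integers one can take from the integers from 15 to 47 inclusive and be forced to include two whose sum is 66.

20

A set avoiding the sum 66 can contain at most one of each pair {x, 66−x}, plus the 5 elements whose complement lies outside the range or equal to its own complement.
The integers 15, …, 33 (19 of them) are such a set: any two sum to at least 15+16 = 31 and at most 32+33 = 65 < 66.
Any 20th integer completes one of the 14 pairs, so 20 choices force a sum of 66.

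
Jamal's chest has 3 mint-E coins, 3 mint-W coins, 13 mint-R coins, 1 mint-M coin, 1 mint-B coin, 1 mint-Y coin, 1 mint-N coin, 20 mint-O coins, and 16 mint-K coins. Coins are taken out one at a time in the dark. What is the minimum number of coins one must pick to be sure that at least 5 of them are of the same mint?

23

An adversary could hand out at most 4 coins per mint (6 mints run out sooner): 3 + 3 + 4 + 1 + 1 + 1 + 1 + 4 + 4 = 22 coins and still no mint has 5.
One more coin lands in a mint already at 4, so 23 draws are enough and 22 are not.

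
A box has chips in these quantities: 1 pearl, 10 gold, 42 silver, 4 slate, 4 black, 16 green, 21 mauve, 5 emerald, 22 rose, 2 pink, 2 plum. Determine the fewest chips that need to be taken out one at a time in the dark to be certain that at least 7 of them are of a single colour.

49

By pigeonhole, the 11 colours are the holes; the chips drawn are the pigeons.
To avoid 7 of any one colour, the worst case takes at most 6 of each colour, or every chip of a colour that has fewer than 6.
That gives 1 + 6 + 6 + 4 + 4 + 6 + 6 + 5 + 6 + 2 + 2 = 48 chips with no colour reaching 7.
The next chip forces some colour to 7, so 48 + 1 = 49.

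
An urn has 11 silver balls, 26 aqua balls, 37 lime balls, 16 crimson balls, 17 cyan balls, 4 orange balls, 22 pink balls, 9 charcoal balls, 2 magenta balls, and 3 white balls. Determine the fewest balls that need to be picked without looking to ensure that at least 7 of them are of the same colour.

An adversary could hand out at most 6 balls per colour (orange, magenta, white run out sooner): 6 + 6 + 6 + 6 + 6 + 4 + 6 + 6 + 2 + 3 = 51 balls and still no colour has 7.
One more ball lands in a colour already at 6, so 52 draws are enough and 51 are not.

52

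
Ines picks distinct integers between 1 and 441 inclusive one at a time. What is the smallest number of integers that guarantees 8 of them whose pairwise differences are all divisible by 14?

Integers whose pairwise differences are multiples of 14 are exactly those sharing a remainder mod 14. The 14 residue classes mod 14 are the pigeonholes.
With 98 integers one could put 7 in each residue class and have no class reach 8.
The 99th integer pushes some class to 8, so 14·7 + 1 = 99.

99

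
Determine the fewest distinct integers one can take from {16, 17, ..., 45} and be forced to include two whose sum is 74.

Group the elements by complementary pair {x, 74−x}: {29,45}, {30,44}, {31,43}, …, giving 8 two-element pairs, the single value 37 (it cannot pair with itself since the integers are distinct), and 13 integers whose partner 74−x falls outside [16,45].
Treating each of those 22 groups as a pigeonhole, one can pick one integer per group — 22 integers — with no two summing to 74.
The 23rd integer lands in an occupied pair, forcing a sum of 74.

23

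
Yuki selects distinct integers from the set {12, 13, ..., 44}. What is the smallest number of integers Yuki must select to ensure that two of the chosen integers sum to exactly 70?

A set avoiding the sum 70 can contain at most one of each pair {x, 70−x}, plus the 15 elements whose complement lies outside the range or equal to its own complement.
The integers 12, …, 35 (24 of them) are such a set: any two sum to at least 12+13 = 25 and at most 34+35 = 69 < 70.
Pigeonhole: any 25th integer completes one of the 9 pairs, so 25 choices force a sum of 70.

25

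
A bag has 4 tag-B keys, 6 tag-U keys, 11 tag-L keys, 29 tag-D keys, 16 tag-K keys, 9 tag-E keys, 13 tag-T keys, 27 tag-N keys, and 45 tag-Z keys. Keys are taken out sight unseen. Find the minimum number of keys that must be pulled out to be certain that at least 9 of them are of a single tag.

67

An adversary could hand out at most 8 keys per tag (tag-B, tag-U run out sooner): 4 + 6 + 8 + 8 + 8 + 8 + 8 + 8 + 8 = 66 keys and still no tag has 9.
One more key lands in a tag already at 8, so 67 draws are enough and 66 are not.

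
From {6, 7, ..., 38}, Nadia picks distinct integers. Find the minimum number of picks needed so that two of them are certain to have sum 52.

A set avoiding the sum 52 can contain at most one of each pair {x, 52−x}, plus the 9 elements whose complement lies outside the range or equal to its own complement.
The integers 6, …, 26 (21 of them) are such a set: any two sum to at least 6+7 = 13 and at most 25+26 = 51 < 52.
Pigeonhole: any 22nd integer completes one of the 12 pairs, so 22 choices force a sum of 52.

22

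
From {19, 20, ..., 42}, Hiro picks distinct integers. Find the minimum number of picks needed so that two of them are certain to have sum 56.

Two chosen integers sum to 56 exactly when both halves of some pair {x, 56−x} with 19 ≤ x ≤ 56−x ≤ 37 are chosen — 9 such pairs.
The remaining 6 elements (those with no distinct partner in range) can never complete a 56-sum, so the worst case takes all of them and one from each pair: 6 + 9 = 15.
The 16th integer has to be the second member of some pair, so 15 + 1 = 16.

16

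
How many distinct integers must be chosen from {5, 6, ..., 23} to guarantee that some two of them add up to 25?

12

Two chosen integers sum to 25 exactly when both halves of some pair {x, 25−x} with 5 ≤ x ≤ 25−x ≤ 20 are chosen — 8 such pairs.
The remaining 3 elements (those with no distinct partner in range) can never complete a 25-sum, so the worst case takes all of them and one from each pair: 3 + 8 = 11.
The 12th integer has to be the second member of some pair, so 11 + 1 = 12.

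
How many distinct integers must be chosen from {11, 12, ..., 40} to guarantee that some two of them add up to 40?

Group the elements by complementary pair {x, 40−x}: {11,29}, {12,28}, {13,27}, …, giving 9 two-element pairs, the single value 20 (it cannot pair with itself since the integers are distinct), and 11 integers whose partner 40−x falls outside [11,40].
Treating each of those 21 groups as a pigeonhole, one can pick one integer per group — 21 integers — with no two summing to 40.
The 22nd integer lands in an occupied pair, forcing a sum of 40.

22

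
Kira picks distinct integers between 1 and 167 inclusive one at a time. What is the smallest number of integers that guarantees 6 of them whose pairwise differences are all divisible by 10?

Integers whose pairwise differences are multiples of 10 are exactly those sharing a remainder mod 10. The 10 residue classes mod 10 are the pigeonholes.
With 50 integers one could put 5 in each residue class and have no class reach 6.
The 51st integer pushes some class to 6, so 10·5 + 1 = 51.

51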